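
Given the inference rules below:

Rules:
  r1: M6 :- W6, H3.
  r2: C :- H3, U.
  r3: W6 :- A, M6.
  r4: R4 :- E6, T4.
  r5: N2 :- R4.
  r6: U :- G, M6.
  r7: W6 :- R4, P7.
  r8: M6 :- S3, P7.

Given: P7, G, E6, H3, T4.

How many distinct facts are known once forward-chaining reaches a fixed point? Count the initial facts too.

Round 1 — r4, derive R4.
Round 2 — r5, r7, derive N2, W6.
Round 3 — r1, derive M6.
Round 4 — r6, derive U.
Round 5 — r2, derive C.
Closure: {C, E6, G, H3, M6, N2, P7, R4, T4, U, W6} — 11 facts.

11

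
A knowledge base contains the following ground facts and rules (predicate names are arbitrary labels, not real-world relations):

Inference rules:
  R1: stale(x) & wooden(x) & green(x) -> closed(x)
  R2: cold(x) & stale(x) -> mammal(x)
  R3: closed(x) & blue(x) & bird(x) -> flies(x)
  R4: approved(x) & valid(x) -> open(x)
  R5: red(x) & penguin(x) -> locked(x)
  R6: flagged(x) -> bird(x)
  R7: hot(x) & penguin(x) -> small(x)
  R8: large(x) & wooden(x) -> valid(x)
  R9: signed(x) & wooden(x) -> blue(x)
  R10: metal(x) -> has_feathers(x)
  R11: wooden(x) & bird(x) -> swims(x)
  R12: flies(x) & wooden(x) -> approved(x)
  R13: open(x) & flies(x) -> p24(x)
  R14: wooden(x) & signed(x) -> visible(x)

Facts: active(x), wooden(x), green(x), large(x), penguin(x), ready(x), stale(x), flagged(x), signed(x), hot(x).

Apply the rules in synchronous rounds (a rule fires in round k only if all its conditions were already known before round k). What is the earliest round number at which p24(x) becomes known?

5

Round 1 — R1, R6, R7, R8, R9, R14, derive closed(x), bird(x), small(x), valid(x), blue(x), visible(x).
Round 2 — R3, R11, derive flies(x), swims(x).
Round 3 — R12, derive approved(x).
Round 4 — R4, derive open(x).
Round 5 — R13, derive p24(x).
p24(x) first appears in round 5.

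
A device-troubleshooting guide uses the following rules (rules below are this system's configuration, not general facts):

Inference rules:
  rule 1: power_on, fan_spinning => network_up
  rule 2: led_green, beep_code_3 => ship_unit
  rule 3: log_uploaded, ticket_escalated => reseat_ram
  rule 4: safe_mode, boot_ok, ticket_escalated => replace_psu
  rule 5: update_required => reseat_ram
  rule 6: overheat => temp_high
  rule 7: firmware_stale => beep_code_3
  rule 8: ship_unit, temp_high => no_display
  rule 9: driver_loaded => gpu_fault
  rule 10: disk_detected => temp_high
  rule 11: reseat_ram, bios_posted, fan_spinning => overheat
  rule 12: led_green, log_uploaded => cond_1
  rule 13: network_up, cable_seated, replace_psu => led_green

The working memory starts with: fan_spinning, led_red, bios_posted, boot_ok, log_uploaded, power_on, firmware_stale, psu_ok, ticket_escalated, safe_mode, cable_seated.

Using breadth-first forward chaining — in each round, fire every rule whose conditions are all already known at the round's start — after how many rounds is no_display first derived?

Round 1 — rule 1, rule 3, rule 4, rule 7, derive network_up, reseat_ram, replace_psu, beep_code_3.
Round 2 — rule 11, rule 13, derive overheat, led_green.
Round 3 — rule 2, rule 6, rule 12, derive ship_unit, temp_high, cond_1.
Round 4 — rule 8, derive no_display.
no_display first appears in round 4.

4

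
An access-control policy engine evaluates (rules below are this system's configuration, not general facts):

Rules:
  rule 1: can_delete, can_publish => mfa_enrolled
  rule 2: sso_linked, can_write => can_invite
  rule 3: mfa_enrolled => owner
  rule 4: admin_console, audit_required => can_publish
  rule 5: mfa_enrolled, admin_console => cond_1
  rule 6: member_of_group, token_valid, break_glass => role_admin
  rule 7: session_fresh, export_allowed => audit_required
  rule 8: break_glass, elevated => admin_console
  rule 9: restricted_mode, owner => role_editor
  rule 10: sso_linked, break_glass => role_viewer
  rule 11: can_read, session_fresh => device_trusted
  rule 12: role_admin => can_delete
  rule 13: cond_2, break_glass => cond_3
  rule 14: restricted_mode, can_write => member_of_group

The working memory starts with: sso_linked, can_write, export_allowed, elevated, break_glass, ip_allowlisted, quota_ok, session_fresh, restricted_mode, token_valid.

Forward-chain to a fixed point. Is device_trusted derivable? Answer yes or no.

no

Round 1: rule 2 [sso_linked, can_write => can_invite]; rule 7 [session_fresh, export_allowed => audit_required]; rule 8 [break_glass, elevated => admin_console]; rule 10 [sso_linked, break_glass => role_viewer]; rule 14 [restricted_mode, can_write => member_of_group]. Adds can_invite, audit_required, admin_console, role_viewer, member_of_group.
Round 2: rule 4 [admin_console, audit_required => can_publish]; rule 6 [member_of_group, token_valid, break_glass => role_admin]. Adds can_publish, role_admin.
Round 3: rule 12 [role_admin => can_delete]. Adds can_delete.
Round 4: rule 1 [can_delete, can_publish => mfa_enrolled]. Adds mfa_enrolled.
Round 5: rule 3 [mfa_enrolled => owner]; rule 5 [mfa_enrolled, admin_console => cond_1]. Adds owner, cond_1.
Round 6: rule 9 [restricted_mode, owner => role_editor]. Adds role_editor.
Fixed point reached. device_trusted is concluded only by rule 11; rule 11 needs can_read (never derived).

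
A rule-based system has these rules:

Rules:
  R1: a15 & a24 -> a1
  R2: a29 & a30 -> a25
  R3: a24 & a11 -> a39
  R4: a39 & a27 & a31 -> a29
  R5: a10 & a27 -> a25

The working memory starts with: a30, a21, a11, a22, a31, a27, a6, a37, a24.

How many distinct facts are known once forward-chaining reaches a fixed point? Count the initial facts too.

12

Round 1 — R3, derive a39.
Round 2 — R4, derive a29.
Round 3 — R2, derive a25.
Closure: {a11, a21, a22, a24, a25, a27, a29, a30, a31, a37, a39, a6} — 12 facts.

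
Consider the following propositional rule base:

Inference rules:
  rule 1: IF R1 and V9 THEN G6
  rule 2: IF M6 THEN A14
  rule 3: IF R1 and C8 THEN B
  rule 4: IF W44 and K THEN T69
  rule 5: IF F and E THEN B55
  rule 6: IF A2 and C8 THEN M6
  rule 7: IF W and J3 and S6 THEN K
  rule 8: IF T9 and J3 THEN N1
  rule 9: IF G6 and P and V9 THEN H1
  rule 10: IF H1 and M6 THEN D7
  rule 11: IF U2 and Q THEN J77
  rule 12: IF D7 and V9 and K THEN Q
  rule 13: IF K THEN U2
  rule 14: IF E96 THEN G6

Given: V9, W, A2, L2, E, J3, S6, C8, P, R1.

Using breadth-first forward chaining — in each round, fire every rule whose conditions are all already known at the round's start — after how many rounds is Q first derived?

4

Round 1 fires rule 1, rule 3, rule 6, rule 7, giving G6, B, M6, K.
Round 2 fires rule 2, rule 9, rule 13, giving A14, H1, U2.
Round 3 fires rule 10, giving D7.
Round 4 fires rule 12, giving Q.
Q first appears in round 4.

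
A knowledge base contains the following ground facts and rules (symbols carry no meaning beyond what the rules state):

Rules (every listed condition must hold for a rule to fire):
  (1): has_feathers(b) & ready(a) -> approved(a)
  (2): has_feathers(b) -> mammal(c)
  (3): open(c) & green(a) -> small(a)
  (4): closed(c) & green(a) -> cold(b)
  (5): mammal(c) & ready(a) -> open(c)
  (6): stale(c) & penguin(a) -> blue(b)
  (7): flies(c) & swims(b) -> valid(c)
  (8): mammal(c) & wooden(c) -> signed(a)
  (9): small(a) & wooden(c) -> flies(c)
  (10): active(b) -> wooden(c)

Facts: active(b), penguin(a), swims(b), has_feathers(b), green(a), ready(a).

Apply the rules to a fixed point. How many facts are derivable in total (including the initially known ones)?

14

Round 1: (1) [has_feathers(b) & ready(a) -> approved(a)]; (2) [has_feathers(b) -> mammal(c)]; (10) [active(b) -> wooden(c)]. New: approved(a), mammal(c), wooden(c).
Round 2: (5) [mammal(c) & ready(a) -> open(c)]; (8) [mammal(c) & wooden(c) -> signed(a)]. New: open(c), signed(a).
Round 3: (3) [open(c) & green(a) -> small(a)]. New: small(a).
Round 4: (9) [small(a) & wooden(c) -> flies(c)]. New: flies(c).
Round 5: (7) [flies(c) & swims(b) -> valid(c)]. New: valid(c).
Closure: {active(b), approved(a), flies(c), green(a), has_feathers(b), mammal(c), open(c), penguin(a), ready(a), signed(a), small(a), swims(b), valid(c), wooden(c)} — 14 facts.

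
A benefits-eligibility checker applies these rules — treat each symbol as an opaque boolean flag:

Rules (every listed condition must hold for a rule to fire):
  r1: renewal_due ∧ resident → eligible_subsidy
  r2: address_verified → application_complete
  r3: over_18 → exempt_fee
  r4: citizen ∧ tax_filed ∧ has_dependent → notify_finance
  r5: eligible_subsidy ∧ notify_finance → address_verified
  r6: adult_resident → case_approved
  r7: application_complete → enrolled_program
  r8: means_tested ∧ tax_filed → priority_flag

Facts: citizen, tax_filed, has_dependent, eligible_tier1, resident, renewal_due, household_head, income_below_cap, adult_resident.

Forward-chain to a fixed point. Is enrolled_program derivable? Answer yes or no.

yes

[1] r1 [renewal_due ∧ resident → eligible_subsidy]; r4 [citizen ∧ tax_filed ∧ has_dependent → notify_finance]; r6 [adult_resident → case_approved]. ⇒ new: eligible_subsidy, notify_finance, case_approved.
[2] r5 [eligible_subsidy ∧ notify_finance → address_verified]. ⇒ new: address_verified.
[3] r2 [address_verified → application_complete]. ⇒ new: application_complete.
[4] r7 [application_complete → enrolled_program]. ⇒ new: enrolled_program.
enrolled_program appears in round 4, so it is derivable.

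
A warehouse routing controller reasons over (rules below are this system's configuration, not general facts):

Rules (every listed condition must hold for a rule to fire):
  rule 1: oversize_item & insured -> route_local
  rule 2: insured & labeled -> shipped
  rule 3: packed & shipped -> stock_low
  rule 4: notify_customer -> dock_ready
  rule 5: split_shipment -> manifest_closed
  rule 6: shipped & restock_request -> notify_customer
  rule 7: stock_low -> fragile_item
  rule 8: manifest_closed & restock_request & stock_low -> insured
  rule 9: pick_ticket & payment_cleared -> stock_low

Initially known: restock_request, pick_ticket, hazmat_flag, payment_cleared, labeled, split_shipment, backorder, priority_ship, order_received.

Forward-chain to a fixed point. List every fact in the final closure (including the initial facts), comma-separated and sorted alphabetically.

backorder, dock_ready, fragile_item, hazmat_flag, insured, labeled, manifest_closed, notify_customer, order_received, payment_cleared, pick_ticket, priority_ship, restock_request, shipped, split_shipment, stock_low

[1] rule 5 [split_shipment -> manifest_closed]; rule 9 [pick_ticket & payment_cleared -> stock_low]. ⇒ new: manifest_closed, stock_low.
[2] rule 7 [stock_low -> fragile_item]; rule 8 [manifest_closed & restock_request & stock_low -> insured]. ⇒ new: fragile_item, insured.
[3] rule 2 [insured & labeled -> shipped]. ⇒ new: shipped.
[4] rule 6 [shipped & restock_request -> notify_customer]. ⇒ new: notify_customer.
[5] rule 4 [notify_customer -> dock_ready]. ⇒ new: dock_ready.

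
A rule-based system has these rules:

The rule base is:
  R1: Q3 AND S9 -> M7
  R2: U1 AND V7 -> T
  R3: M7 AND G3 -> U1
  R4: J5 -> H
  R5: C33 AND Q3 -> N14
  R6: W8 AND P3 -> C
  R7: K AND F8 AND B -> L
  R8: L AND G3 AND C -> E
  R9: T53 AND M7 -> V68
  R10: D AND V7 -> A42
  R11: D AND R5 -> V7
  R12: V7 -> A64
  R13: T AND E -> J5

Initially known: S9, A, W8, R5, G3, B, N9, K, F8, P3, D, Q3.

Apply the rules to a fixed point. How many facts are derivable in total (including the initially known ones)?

[1] R1 [Q3 AND S9 -> M7]; R6 [W8 AND P3 -> C]; R7 [K AND F8 AND B -> L]; R11 [D AND R5 -> V7]. ⇒ new: M7, C, L, V7.
[2] R3 [M7 AND G3 -> U1]; R8 [L AND G3 AND C -> E]; R10 [D AND V7 -> A42]; R12 [V7 -> A64]. ⇒ new: U1, E, A42, A64.
[3] R2 [U1 AND V7 -> T]. ⇒ new: T.
[4] R13 [T AND E -> J5]. ⇒ new: J5.
[5] R4 [J5 -> H]. ⇒ new: H.
Closure: {A, A42, A64, B, C, D, E, F8, G3, H, J5, K, L, M7, N9, P3, Q3, R5, S9, T, U1, V7, W8} — 23 facts.

23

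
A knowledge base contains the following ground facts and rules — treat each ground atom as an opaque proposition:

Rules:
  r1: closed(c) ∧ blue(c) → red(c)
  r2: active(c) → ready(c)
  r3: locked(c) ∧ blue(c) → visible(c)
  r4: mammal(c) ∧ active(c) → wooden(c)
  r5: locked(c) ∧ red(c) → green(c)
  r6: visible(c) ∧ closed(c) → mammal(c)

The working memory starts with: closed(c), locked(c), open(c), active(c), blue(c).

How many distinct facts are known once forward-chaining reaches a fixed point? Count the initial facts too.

11

Round 1: r1 [closed(c) ∧ blue(c) → red(c)]; r2 [active(c) → ready(c)]; r3 [locked(c) ∧ blue(c) → visible(c)]. Adds red(c), ready(c), visible(c).
Round 2: r5 [locked(c) ∧ red(c) → green(c)]; r6 [visible(c) ∧ closed(c) → mammal(c)]. Adds green(c), mammal(c).
Round 3: r4 [mammal(c) ∧ active(c) → wooden(c)]. Adds wooden(c).
Closure: {active(c), blue(c), closed(c), green(c), locked(c), mammal(c), open(c), ready(c), red(c), visible(c), wooden(c)} — 11 facts.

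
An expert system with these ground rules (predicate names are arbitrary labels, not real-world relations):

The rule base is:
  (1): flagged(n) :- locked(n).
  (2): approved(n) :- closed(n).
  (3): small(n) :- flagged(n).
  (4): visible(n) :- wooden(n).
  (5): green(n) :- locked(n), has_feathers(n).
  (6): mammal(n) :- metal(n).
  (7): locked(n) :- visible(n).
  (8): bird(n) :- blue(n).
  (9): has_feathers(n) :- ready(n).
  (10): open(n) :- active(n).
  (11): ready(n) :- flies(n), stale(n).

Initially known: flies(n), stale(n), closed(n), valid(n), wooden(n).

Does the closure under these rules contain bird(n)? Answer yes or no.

[1] (2) [approved(n) :- closed(n).]; (4) [visible(n) :- wooden(n).]; (11) [ready(n) :- flies(n), stale(n).]. ⇒ new: approved(n), visible(n), ready(n).
[2] (7) [locked(n) :- visible(n).]; (9) [has_feathers(n) :- ready(n).]. ⇒ new: locked(n), has_feathers(n).
[3] (1) [flagged(n) :- locked(n).]; (5) [green(n) :- locked(n), has_feathers(n).]. ⇒ new: flagged(n), green(n).
[4] (3) [small(n) :- flagged(n).]. ⇒ new: small(n).
Fixed point reached. bird(n) is concluded only by (8); (8) needs blue(n) (never derived).

no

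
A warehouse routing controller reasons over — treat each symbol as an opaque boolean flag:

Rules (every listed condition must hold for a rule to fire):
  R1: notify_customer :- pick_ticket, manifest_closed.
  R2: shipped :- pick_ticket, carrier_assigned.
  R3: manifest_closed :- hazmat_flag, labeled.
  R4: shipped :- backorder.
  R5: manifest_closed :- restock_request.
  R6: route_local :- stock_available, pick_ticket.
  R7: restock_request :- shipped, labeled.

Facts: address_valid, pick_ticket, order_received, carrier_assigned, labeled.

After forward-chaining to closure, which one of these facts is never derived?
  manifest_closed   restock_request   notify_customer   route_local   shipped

[1] R2 [shipped :- pick_ticket, carrier_assigned.]. ⇒ new: shipped.
[2] R7 [restock_request :- shipped, labeled.]. ⇒ new: restock_request.
[3] R5 [manifest_closed :- restock_request.]. ⇒ new: manifest_closed.
[4] R1 [notify_customer :- pick_ticket, manifest_closed.]. ⇒ new: notify_customer.
Derived: notify_customer (round 4), restock_request (round 2), shipped (round 1), manifest_closed (round 3). route_local never appears in any round.

route_local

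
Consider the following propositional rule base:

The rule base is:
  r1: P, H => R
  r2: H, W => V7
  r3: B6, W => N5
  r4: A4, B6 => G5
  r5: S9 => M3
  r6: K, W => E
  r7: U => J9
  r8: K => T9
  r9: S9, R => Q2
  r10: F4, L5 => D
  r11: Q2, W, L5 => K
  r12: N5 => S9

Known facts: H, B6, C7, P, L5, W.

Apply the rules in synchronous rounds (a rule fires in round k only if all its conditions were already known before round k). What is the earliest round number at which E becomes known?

Round 1: r1 [P, H => R]; r2 [H, W => V7]; r3 [B6, W => N5]. New: R, V7, N5.
Round 2: r12 [N5 => S9]. New: S9.
Round 3: r5 [S9 => M3]; r9 [S9, R => Q2]. New: M3, Q2.
Round 4: r11 [Q2, W, L5 => K]. New: K.
Round 5: r6 [K, W => E]; r8 [K => T9]. New: E, T9.
E first appears in round 5.

5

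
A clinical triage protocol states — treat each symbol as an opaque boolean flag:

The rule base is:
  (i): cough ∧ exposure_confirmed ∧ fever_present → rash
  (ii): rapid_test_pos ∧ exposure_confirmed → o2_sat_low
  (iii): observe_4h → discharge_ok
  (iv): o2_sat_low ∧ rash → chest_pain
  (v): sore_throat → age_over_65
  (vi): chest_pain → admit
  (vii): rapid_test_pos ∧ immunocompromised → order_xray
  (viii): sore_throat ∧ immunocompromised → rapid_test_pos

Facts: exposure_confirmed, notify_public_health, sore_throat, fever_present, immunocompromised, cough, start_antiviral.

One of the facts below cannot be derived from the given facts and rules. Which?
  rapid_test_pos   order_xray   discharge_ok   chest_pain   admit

[1] (i) [cough ∧ exposure_confirmed ∧ fever_present → rash]; (v) [sore_throat → age_over_65]; (viii) [sore_throat ∧ immunocompromised → rapid_test_pos]. ⇒ new: rash, age_over_65, rapid_test_pos.
[2] (ii) [rapid_test_pos ∧ exposure_confirmed → o2_sat_low]; (vii) [rapid_test_pos ∧ immunocompromised → order_xray]. ⇒ new: o2_sat_low, order_xray.
[3] (iv) [o2_sat_low ∧ rash → chest_pain]. ⇒ new: chest_pain.
[4] (vi) [chest_pain → admit]. ⇒ new: admit.
Derived: chest_pain (round 3), order_xray (round 2), admit (round 4), rapid_test_pos (round 1). discharge_ok never appears in any round.

discharge_ok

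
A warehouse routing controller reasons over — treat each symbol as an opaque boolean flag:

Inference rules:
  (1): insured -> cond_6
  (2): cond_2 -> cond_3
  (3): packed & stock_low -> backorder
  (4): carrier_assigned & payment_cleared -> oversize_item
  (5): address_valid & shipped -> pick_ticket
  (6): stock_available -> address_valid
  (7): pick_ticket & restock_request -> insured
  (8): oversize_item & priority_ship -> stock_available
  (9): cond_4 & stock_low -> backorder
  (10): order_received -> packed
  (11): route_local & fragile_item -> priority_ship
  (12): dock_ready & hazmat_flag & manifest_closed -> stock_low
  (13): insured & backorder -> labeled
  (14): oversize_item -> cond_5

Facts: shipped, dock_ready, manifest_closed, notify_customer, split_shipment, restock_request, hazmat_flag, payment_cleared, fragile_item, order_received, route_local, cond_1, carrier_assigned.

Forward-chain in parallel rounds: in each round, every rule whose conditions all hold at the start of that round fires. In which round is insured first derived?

5

Round 1 — (4), (10), (11), (12), derive oversize_item, packed, priority_ship, stock_low.
Round 2 — (3), (8), (14), derive backorder, stock_available, cond_5.
Round 3 — (6), derive address_valid.
Round 4 — (5), derive pick_ticket.
Round 5 — (7), derive insured.
insured first appears in round 5.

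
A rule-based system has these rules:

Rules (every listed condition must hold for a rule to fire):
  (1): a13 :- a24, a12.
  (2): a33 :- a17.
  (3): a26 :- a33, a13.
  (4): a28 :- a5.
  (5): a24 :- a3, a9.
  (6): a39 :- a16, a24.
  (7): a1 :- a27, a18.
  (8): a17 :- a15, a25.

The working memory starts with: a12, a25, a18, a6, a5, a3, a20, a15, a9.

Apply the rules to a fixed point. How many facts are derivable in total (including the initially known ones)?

Round 1: (4) [a28 :- a5.]; (5) [a24 :- a3, a9.]; (8) [a17 :- a15, a25.]. Adds a28, a24, a17.
Round 2: (1) [a13 :- a24, a12.]; (2) [a33 :- a17.]. Adds a13, a33.
Round 3: (3) [a26 :- a33, a13.]. Adds a26.
Closure: {a12, a13, a15, a17, a18, a20, a24, a25, a26, a28, a3, a33, a5, a6, a9} — 15 facts.

15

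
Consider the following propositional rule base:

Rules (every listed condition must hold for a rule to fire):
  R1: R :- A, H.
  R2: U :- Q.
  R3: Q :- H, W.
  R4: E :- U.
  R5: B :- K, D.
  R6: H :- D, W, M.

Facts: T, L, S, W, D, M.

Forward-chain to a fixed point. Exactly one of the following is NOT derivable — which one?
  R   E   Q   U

Round 1 — R6, derive H.
Round 2 — R3, derive Q.
Round 3 — R2, derive U.
Round 4 — R4, derive E.
Derived: Q (round 2), E (round 4), U (round 3). R never appears in any round.

R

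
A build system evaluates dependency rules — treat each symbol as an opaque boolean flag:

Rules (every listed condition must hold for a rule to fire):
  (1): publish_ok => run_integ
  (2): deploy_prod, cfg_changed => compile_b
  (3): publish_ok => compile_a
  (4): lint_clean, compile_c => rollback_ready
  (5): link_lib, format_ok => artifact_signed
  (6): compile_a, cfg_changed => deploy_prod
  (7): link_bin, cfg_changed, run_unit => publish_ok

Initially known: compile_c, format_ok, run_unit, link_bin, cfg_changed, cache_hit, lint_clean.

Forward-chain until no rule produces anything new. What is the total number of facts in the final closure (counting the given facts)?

13

Round 1: (4) [lint_clean, compile_c => rollback_ready]; (7) [link_bin, cfg_changed, run_unit => publish_ok]. Adds rollback_ready, publish_ok.
Round 2: (1) [publish_ok => run_integ]; (3) [publish_ok => compile_a]. Adds run_integ, compile_a.
Round 3: (6) [compile_a, cfg_changed => deploy_prod]. Adds deploy_prod.
Round 4: (2) [deploy_prod, cfg_changed => compile_b]. Adds compile_b.
Closure: {cache_hit, cfg_changed, compile_a, compile_b, compile_c, deploy_prod, format_ok, link_bin, lint_clean, publish_ok, rollback_ready, run_integ, run_unit} — 13 facts.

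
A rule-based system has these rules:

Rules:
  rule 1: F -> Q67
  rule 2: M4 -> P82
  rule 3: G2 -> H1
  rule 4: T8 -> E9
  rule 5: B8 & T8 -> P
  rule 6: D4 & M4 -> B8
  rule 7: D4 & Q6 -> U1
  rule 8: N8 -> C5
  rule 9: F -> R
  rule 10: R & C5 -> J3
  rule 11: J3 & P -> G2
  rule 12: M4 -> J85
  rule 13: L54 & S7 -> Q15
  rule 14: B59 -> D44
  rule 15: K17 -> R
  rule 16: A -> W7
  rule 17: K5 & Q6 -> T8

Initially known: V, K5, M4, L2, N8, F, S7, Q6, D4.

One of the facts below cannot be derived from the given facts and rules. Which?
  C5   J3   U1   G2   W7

W7

[1] rule 1 [F -> Q67]; rule 2 [M4 -> P82]; rule 6 [D4 & M4 -> B8]; rule 7 [D4 & Q6 -> U1]; rule 8 [N8 -> C5]; rule 9 [F -> R]; rule 12 [M4 -> J85]; rule 17 [K5 & Q6 -> T8]. ⇒ new: Q67, P82, B8, U1, C5, R, J85, T8.
[2] rule 4 [T8 -> E9]; rule 5 [B8 & T8 -> P]; rule 10 [R & C5 -> J3]. ⇒ new: E9, P, J3.
[3] rule 11 [J3 & P -> G2]. ⇒ new: G2.
[4] rule 3 [G2 -> H1]. ⇒ new: H1.
Derived: J3 (round 2), U1 (round 1), G2 (round 3), C5 (round 1). W7 never appears in any round.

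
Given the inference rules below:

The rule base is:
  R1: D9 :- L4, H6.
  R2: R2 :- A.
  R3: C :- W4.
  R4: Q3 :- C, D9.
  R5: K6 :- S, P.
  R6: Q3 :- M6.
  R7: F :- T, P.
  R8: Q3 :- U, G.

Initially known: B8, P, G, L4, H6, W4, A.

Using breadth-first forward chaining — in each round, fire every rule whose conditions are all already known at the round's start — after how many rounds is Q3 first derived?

2

Round 1 — R1, R2, R3, derive D9, R2, C.
Round 2 — R4, derive Q3.
Q3 first appears in round 2.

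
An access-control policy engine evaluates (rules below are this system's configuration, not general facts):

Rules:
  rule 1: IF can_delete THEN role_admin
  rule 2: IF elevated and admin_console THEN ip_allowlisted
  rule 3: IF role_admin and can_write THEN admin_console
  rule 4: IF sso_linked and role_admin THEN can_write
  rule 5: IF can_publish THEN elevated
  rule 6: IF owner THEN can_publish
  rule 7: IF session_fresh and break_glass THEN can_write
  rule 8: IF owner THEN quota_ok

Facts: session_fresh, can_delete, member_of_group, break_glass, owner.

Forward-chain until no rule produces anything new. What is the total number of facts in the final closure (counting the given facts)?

Round 1 fires rule 1, rule 6, rule 7, rule 8, giving role_admin, can_publish, can_write, quota_ok.
Round 2 fires rule 3, rule 5, giving admin_console, elevated.
Round 3 fires rule 2, giving ip_allowlisted.
Closure: {admin_console, break_glass, can_delete, can_publish, can_write, elevated, ip_allowlisted, member_of_group, owner, quota_ok, role_admin, session_fresh} — 12 facts.

12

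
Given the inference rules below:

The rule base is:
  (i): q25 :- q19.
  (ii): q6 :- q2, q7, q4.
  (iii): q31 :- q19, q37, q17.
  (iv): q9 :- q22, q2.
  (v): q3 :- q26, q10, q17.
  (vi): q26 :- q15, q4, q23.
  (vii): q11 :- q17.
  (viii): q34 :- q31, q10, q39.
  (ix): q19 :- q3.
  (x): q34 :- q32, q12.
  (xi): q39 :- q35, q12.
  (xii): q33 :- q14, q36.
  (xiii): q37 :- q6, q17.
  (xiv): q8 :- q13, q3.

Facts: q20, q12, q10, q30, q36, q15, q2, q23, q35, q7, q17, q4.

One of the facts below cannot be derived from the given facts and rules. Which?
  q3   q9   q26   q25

q9

[1] (ii) [q6 :- q2, q7, q4.]; (vi) [q26 :- q15, q4, q23.]; (vii) [q11 :- q17.]; (xi) [q39 :- q35, q12.]. ⇒ new: q6, q26, q11, q39.
[2] (v) [q3 :- q26, q10, q17.]; (xiii) [q37 :- q6, q17.]. ⇒ new: q3, q37.
[3] (ix) [q19 :- q3.]. ⇒ new: q19.
[4] (i) [q25 :- q19.]; (iii) [q31 :- q19, q37, q17.]. ⇒ new: q25, q31.
[5] (viii) [q34 :- q31, q10, q39.]. ⇒ new: q34.
Derived: q3 (round 2), q25 (round 4), q26 (round 1). q9 never appears in any round.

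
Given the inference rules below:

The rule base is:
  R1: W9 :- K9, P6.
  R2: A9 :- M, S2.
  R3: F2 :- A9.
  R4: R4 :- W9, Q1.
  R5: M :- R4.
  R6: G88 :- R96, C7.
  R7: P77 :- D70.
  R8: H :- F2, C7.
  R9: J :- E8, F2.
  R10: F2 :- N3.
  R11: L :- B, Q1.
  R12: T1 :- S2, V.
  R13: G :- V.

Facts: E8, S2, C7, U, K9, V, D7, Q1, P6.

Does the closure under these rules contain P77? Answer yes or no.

no

Round 1 — R1, R12, R13, derive W9, T1, G.
Round 2 — R4, derive R4.
Round 3 — R5, derive M.
Round 4 — R2, derive A9.
Round 5 — R3, derive F2.
Round 6 — R8, R9, derive H, J.
Fixed point reached. P77 is concluded only by R7; R7 needs D70 (never derived).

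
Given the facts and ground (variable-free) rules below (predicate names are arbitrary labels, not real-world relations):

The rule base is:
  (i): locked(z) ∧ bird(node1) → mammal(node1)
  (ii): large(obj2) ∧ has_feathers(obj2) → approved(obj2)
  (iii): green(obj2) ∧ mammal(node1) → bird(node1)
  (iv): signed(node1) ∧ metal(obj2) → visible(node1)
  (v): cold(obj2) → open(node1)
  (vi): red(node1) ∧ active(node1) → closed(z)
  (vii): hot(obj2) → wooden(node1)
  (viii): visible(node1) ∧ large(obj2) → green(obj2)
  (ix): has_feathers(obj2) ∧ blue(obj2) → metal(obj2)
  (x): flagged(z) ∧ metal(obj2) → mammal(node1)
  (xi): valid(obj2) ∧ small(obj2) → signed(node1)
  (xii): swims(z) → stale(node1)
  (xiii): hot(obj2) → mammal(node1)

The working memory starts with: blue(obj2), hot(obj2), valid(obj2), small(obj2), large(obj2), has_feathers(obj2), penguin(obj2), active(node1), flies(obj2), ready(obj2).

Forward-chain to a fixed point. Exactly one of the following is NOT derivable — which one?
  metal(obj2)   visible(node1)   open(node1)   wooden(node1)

open(node1)

Round 1: (ii) [large(obj2) ∧ has_feathers(obj2) → approved(obj2)]; (vii) [hot(obj2) → wooden(node1)]; (ix) [has_feathers(obj2) ∧ blue(obj2) → metal(obj2)]; (xi) [valid(obj2) ∧ small(obj2) → signed(node1)]; (xiii) [hot(obj2) → mammal(node1)]. New: approved(obj2), wooden(node1), metal(obj2), signed(node1), mammal(node1).
Round 2: (iv) [signed(node1) ∧ metal(obj2) → visible(node1)]. New: visible(node1).
Round 3: (viii) [visible(node1) ∧ large(obj2) → green(obj2)]. New: green(obj2).
Round 4: (iii) [green(obj2) ∧ mammal(node1) → bird(node1)]. New: bird(node1).
Derived: metal(obj2) (round 1), visible(node1) (round 2), wooden(node1) (round 1). open(node1) never appears in any round.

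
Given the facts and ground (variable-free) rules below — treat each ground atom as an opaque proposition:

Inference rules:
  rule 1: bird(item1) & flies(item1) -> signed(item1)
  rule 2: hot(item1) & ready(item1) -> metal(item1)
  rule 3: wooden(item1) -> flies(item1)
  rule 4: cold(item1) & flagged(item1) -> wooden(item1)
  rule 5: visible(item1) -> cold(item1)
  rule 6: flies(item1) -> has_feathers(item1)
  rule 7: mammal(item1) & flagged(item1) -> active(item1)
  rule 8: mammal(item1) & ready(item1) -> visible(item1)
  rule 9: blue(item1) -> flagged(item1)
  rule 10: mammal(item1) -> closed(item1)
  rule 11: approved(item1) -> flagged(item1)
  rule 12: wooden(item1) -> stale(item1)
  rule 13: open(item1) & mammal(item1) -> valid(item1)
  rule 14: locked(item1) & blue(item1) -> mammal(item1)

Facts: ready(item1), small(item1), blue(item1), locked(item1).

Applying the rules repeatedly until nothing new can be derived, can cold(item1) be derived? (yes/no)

yes

Round 1 — rule 9, rule 14, derive flagged(item1), mammal(item1).
Round 2 — rule 7, rule 8, rule 10, derive active(item1), visible(item1), closed(item1).
Round 3 — rule 5, derive cold(item1).
Round 4 — rule 4, derive wooden(item1).
Round 5 — rule 3, rule 12, derive flies(item1), stale(item1).
Round 6 — rule 6, derive has_feathers(item1).
cold(item1) appears in round 3, so it is derivable.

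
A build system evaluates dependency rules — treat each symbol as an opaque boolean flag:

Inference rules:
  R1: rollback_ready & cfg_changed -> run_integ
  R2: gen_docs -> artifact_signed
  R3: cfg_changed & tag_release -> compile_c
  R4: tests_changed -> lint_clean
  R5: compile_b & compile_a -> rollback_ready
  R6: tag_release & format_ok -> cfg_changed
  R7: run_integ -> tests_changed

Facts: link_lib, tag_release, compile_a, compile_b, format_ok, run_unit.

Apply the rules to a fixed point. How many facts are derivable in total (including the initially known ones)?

12

[1] R5 [compile_b & compile_a -> rollback_ready]; R6 [tag_release & format_ok -> cfg_changed]. ⇒ new: rollback_ready, cfg_changed.
[2] R1 [rollback_ready & cfg_changed -> run_integ]; R3 [cfg_changed & tag_release -> compile_c]. ⇒ new: run_integ, compile_c.
[3] R7 [run_integ -> tests_changed]. ⇒ new: tests_changed.
[4] R4 [tests_changed -> lint_clean]. ⇒ new: lint_clean.
Closure: {cfg_changed, compile_a, compile_b, compile_c, format_ok, link_lib, lint_clean, rollback_ready, run_integ, run_unit, tag_release, tests_changed} — 12 facts.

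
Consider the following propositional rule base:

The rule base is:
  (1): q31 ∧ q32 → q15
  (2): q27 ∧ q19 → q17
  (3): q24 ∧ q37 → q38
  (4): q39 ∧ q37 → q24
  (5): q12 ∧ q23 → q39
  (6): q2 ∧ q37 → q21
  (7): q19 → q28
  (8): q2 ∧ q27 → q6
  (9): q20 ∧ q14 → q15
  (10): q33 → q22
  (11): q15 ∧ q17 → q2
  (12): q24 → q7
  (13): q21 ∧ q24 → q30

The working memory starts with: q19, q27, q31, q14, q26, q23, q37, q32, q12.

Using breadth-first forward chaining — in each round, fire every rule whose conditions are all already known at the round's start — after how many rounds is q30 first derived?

Round 1 fires (1), (2), (5), (7), giving q15, q17, q39, q28.
Round 2 fires (4), (11), giving q24, q2.
Round 3 fires (3), (6), (8), (12), giving q38, q21, q6, q7.
Round 4 fires (13), giving q30.
q30 first appears in round 4.

4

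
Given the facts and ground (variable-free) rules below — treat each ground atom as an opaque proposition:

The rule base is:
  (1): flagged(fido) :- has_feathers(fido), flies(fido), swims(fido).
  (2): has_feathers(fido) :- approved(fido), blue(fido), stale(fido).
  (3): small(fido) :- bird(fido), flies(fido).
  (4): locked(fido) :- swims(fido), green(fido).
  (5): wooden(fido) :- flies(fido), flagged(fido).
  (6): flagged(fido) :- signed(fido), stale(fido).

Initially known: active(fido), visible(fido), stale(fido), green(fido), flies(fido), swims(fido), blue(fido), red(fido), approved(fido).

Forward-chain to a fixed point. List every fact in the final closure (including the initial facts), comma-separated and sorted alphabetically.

active(fido), approved(fido), blue(fido), flagged(fido), flies(fido), green(fido), has_feathers(fido), locked(fido), red(fido), stale(fido), swims(fido), visible(fido), wooden(fido)

Round 1 — (2), (4), derive has_feathers(fido), locked(fido).
Round 2 — (1), derive flagged(fido).
Round 3 — (5), derive wooden(fido).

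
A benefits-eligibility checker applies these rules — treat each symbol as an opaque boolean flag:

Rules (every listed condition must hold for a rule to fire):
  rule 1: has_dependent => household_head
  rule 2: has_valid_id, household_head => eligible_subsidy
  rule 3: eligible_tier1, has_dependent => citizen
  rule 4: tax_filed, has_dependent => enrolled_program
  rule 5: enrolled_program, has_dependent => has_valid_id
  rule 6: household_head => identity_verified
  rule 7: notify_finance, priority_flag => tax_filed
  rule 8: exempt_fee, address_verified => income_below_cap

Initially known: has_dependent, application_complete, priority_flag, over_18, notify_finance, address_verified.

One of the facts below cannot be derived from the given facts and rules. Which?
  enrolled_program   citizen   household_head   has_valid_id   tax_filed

citizen

[1] rule 1 [has_dependent => household_head]; rule 7 [notify_finance, priority_flag => tax_filed]. ⇒ new: household_head, tax_filed.
[2] rule 4 [tax_filed, has_dependent => enrolled_program]; rule 6 [household_head => identity_verified]. ⇒ new: enrolled_program, identity_verified.
[3] rule 5 [enrolled_program, has_dependent => has_valid_id]. ⇒ new: has_valid_id.
[4] rule 2 [has_valid_id, household_head => eligible_subsidy]. ⇒ new: eligible_subsidy.
Derived: tax_filed (round 1), enrolled_program (round 2), household_head (round 1), has_valid_id (round 3). citizen never appears in any round.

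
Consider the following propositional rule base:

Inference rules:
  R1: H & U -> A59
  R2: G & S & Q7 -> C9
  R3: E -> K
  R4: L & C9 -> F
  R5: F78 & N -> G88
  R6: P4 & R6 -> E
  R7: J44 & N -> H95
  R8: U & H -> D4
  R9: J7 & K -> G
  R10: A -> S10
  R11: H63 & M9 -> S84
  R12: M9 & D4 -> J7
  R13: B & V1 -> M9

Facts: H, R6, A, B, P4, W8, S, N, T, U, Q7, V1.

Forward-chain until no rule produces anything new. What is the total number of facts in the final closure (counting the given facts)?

21

[1] R1 [H & U -> A59]; R6 [P4 & R6 -> E]; R8 [U & H -> D4]; R10 [A -> S10]; R13 [B & V1 -> M9]. ⇒ new: A59, E, D4, S10, M9.
[2] R3 [E -> K]; R12 [M9 & D4 -> J7]. ⇒ new: K, J7.
[3] R9 [J7 & K -> G]. ⇒ new: G.
[4] R2 [G & S & Q7 -> C9]. ⇒ new: C9.
Closure: {A, A59, B, C9, D4, E, G, H, J7, K, M9, N, P4, Q7, R6, S, S10, T, U, V1, W8} — 21 facts.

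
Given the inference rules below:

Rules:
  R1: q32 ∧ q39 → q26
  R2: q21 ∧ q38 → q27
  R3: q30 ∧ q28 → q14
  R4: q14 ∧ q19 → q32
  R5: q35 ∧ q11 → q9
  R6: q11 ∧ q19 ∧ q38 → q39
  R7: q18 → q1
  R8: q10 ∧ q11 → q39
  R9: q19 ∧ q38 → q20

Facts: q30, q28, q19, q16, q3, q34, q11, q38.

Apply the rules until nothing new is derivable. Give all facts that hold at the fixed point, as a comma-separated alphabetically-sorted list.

[1] R3 [q30 ∧ q28 → q14]; R6 [q11 ∧ q19 ∧ q38 → q39]; R9 [q19 ∧ q38 → q20]. ⇒ new: q14, q39, q20.
[2] R4 [q14 ∧ q19 → q32]. ⇒ new: q32.
[3] R1 [q32 ∧ q39 → q26]. ⇒ new: q26.

q11, q14, q16, q19, q20, q26, q28, q3, q30, q32, q34, q38, q39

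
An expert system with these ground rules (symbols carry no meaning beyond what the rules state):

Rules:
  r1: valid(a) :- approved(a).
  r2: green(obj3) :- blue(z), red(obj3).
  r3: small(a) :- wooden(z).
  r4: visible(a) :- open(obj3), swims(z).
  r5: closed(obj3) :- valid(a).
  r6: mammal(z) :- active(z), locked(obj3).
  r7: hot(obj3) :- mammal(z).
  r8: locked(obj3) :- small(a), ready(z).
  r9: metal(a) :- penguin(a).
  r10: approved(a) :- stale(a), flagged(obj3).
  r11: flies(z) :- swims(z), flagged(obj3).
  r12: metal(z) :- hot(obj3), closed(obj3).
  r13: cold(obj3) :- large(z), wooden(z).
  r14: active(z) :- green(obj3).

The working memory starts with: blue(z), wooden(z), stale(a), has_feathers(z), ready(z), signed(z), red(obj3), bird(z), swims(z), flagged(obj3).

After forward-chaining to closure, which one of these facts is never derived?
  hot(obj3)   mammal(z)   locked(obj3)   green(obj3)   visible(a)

visible(a)

[1] r2 [green(obj3) :- blue(z), red(obj3).]; r3 [small(a) :- wooden(z).]; r10 [approved(a) :- stale(a), flagged(obj3).]; r11 [flies(z) :- swims(z), flagged(obj3).]. ⇒ new: green(obj3), small(a), approved(a), flies(z).
[2] r1 [valid(a) :- approved(a).]; r8 [locked(obj3) :- small(a), ready(z).]; r14 [active(z) :- green(obj3).]. ⇒ new: valid(a), locked(obj3), active(z).
[3] r5 [closed(obj3) :- valid(a).]; r6 [mammal(z) :- active(z), locked(obj3).]. ⇒ new: closed(obj3), mammal(z).
[4] r7 [hot(obj3) :- mammal(z).]. ⇒ new: hot(obj3).
[5] r12 [metal(z) :- hot(obj3), closed(obj3).]. ⇒ new: metal(z).
Derived: hot(obj3) (round 4), green(obj3) (round 1), locked(obj3) (round 2), mammal(z) (round 3). visible(a) never appears in any round.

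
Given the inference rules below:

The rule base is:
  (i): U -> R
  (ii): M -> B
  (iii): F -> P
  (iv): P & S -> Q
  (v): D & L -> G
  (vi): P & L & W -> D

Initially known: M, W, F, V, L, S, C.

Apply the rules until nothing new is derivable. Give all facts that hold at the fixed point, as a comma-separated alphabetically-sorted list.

[1] (ii) [M -> B]; (iii) [F -> P]. ⇒ new: B, P.
[2] (iv) [P & S -> Q]; (vi) [P & L & W -> D]. ⇒ new: Q, D.
[3] (v) [D & L -> G]. ⇒ new: G.

B, C, D, F, G, L, M, P, Q, S, V, W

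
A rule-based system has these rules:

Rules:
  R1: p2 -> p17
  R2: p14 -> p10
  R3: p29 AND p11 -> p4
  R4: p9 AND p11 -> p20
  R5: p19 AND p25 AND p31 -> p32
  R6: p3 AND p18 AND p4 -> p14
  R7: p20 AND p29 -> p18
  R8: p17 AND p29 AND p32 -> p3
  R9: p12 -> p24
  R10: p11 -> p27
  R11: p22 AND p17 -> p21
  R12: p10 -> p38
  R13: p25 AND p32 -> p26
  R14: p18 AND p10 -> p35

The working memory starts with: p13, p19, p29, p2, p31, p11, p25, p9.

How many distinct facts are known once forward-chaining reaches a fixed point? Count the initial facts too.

Round 1: R1 [p2 -> p17]; R3 [p29 AND p11 -> p4]; R4 [p9 AND p11 -> p20]; R5 [p19 AND p25 AND p31 -> p32]; R10 [p11 -> p27]. Adds p17, p4, p20, p32, p27.
Round 2: R7 [p20 AND p29 -> p18]; R8 [p17 AND p29 AND p32 -> p3]; R13 [p25 AND p32 -> p26]. Adds p18, p3, p26.
Round 3: R6 [p3 AND p18 AND p4 -> p14]. Adds p14.
Round 4: R2 [p14 -> p10]. Adds p10.
Round 5: R12 [p10 -> p38]; R14 [p18 AND p10 -> p35]. Adds p38, p35.
Closure: {p10, p11, p13, p14, p17, p18, p19, p2, p20, p25, p26, p27, p29, p3, p31, p32, p35, p38, p4, p9} — 20 facts.

20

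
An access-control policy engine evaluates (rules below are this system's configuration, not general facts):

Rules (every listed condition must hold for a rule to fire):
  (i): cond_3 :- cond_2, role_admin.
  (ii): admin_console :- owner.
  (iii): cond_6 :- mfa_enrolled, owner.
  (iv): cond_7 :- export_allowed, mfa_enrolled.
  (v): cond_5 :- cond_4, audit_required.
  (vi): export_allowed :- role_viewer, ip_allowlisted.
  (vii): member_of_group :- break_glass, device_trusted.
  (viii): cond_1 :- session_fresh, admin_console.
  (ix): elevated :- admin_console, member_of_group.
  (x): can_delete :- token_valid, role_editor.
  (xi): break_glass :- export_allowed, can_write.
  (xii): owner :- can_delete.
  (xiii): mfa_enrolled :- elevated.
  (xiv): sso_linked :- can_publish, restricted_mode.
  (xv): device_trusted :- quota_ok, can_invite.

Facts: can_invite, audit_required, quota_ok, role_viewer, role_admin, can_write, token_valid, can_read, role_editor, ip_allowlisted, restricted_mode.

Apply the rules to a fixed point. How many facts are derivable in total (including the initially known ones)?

Round 1 — (vi), (x), (xv), derive export_allowed, can_delete, device_trusted.
Round 2 — (xi), (xii), derive break_glass, owner.
Round 3 — (ii), (vii), derive admin_console, member_of_group.
Round 4 — (ix), derive elevated.
Round 5 — (xiii), derive mfa_enrolled.
Round 6 — (iii), (iv), derive cond_6, cond_7.
Closure: {admin_console, audit_required, break_glass, can_delete, can_invite, can_read, can_write, cond_6, cond_7, device_trusted, elevated, export_allowed, ip_allowlisted, member_of_group, mfa_enrolled, owner, quota_ok, restricted_mode, role_admin, role_editor, role_viewer, token_valid} — 22 facts.

22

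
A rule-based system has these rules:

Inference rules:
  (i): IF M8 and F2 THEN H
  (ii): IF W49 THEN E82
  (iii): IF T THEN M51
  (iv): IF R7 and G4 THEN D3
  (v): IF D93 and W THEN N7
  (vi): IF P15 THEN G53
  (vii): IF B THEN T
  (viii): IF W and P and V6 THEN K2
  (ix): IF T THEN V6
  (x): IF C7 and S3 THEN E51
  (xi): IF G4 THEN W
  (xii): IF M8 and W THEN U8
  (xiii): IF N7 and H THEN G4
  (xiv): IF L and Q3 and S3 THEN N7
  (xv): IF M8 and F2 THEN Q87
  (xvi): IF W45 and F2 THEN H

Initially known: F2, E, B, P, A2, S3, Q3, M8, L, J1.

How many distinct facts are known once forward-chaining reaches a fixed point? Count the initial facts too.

20

Round 1: (i) [IF M8 and F2 THEN H]; (vii) [IF B THEN T]; (xiv) [IF L and Q3 and S3 THEN N7]; (xv) [IF M8 and F2 THEN Q87]. New: H, T, N7, Q87.
Round 2: (iii) [IF T THEN M51]; (ix) [IF T THEN V6]; (xiii) [IF N7 and H THEN G4]. New: M51, V6, G4.
Round 3: (xi) [IF G4 THEN W]. New: W.
Round 4: (viii) [IF W and P and V6 THEN K2]; (xii) [IF M8 and W THEN U8]. New: K2, U8.
Closure: {A2, B, E, F2, G4, H, J1, K2, L, M51, M8, N7, P, Q3, Q87, S3, T, U8, V6, W} — 20 facts.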